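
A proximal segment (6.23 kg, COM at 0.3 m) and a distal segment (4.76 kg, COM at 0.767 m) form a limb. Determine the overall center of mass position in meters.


COM = (m1*x1 + m2*x2) / (m1 + m2)
COM = (6.23*0.3 + 4.76*0.767) / (6.23 + 4.76)
Numerator = 5.5199
Denominator = 10.9900
COM = 0.5023


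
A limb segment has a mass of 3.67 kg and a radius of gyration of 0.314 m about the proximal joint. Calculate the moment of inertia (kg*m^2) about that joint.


I = m * k^2
I = 3.67 * 0.314^2
k^2 = 0.0986
I = 0.3618


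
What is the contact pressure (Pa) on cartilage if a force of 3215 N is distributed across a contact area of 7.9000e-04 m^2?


P = F / A
P = 3215 / 7.9000e-04
P = 4.0696e+06


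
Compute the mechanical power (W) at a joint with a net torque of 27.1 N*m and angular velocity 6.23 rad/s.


P = M * omega
P = 27.1 * 6.23
P = 168.8330


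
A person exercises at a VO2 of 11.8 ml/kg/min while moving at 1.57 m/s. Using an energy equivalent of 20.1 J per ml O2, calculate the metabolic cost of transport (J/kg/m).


Power per kg = VO2 * 20.1 / 60
Power per kg = 11.8 * 20.1 / 60 = 3.9530 W/kg
Cost = power_per_kg / speed
Cost = 3.9530 / 1.57
Cost = 2.5178


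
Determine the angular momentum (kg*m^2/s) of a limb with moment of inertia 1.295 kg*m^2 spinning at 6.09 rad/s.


L = I * omega
L = 1.295 * 6.09
L = 7.8865


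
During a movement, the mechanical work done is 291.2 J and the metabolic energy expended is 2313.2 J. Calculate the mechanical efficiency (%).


eta = (W_mech / E_meta) * 100
eta = (291.2 / 2313.2) * 100
ratio = 0.1259
eta = 12.5886


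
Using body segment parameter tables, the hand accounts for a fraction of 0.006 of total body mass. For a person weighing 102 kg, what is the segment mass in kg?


m_segment = body_mass * fraction
m_segment = 102 * 0.006
m_segment = 0.6120


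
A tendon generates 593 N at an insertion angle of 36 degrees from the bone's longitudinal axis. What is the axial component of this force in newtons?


F_eff = F_tendon * cos(theta)
theta = 36 deg = 0.6283 rad
cos(theta) = 0.8090
F_eff = 593 * 0.8090
F_eff = 479.7471


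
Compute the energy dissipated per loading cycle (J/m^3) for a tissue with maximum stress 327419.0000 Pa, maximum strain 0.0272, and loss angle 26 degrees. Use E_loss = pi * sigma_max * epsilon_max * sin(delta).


E_loss = pi * sigma_max * epsilon_max * sin(delta)
delta = 26 deg = 0.4538 rad
sin(delta) = 0.4384
E_loss = pi * 327419.0000 * 0.0272 * 0.4384
E_loss = 12264.9171


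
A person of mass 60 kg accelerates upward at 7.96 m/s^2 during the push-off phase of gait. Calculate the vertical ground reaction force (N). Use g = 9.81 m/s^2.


GRF = m * (g + a)
GRF = 60 * (9.81 + 7.96)
GRF = 60 * 17.7700
GRF = 1066.2000


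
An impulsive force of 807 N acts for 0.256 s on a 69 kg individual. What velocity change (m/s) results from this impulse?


J = F * dt = 807 * 0.256 = 206.5920 N*s
delta_v = J / m
delta_v = 206.5920 / 69
delta_v = 2.9941


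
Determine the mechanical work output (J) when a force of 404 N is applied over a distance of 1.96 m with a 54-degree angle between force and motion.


W = F * d * cos(theta)
theta = 54 deg = 0.9425 rad
cos(theta) = 0.5878
W = 404 * 1.96 * 0.5878
W = 465.4319


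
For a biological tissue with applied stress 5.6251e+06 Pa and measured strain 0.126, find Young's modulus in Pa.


E = stress / strain
E = 5.6251e+06 / 0.126
E = 4.4644e+07


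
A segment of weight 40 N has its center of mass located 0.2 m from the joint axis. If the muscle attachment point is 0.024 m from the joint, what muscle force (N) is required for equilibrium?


F_muscle = W * d_load / d_muscle
F_muscle = 40 * 0.2 / 0.024
Numerator = 8.0000
F_muscle = 333.3333


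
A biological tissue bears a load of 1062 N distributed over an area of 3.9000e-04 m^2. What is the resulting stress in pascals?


stress = F / A
stress = 1062 / 3.9000e-04
stress = 2.7231e+06


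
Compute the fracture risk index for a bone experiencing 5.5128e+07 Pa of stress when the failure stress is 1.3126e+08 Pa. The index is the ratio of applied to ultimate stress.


FRI = applied / ultimate
FRI = 5.5128e+07 / 1.3126e+08
FRI = 0.4200


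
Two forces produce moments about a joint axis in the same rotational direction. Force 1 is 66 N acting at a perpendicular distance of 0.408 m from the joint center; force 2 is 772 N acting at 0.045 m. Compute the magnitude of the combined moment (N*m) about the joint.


M = F1 * d1 + F2 * d2
M = 66 * 0.408 + 772 * 0.045
M = 26.9280 + 34.7400
M = 61.6680


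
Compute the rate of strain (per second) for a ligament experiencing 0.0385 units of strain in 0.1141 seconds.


strain_rate = delta_strain / delta_t
strain_rate = 0.0385 / 0.1141
strain_rate = 0.3374


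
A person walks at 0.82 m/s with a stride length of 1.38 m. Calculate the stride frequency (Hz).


f = v / stride_length
f = 0.82 / 1.38
f = 0.5942


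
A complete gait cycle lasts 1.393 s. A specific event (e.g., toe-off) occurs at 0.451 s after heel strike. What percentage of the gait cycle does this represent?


pct = (event_time / cycle_time) * 100
pct = (0.451 / 1.393) * 100
ratio = 0.3238
pct = 32.3762


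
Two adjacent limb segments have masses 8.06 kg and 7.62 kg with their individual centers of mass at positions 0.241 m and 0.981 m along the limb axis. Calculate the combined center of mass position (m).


COM = (m1*x1 + m2*x2) / (m1 + m2)
COM = (8.06*0.241 + 7.62*0.981) / (8.06 + 7.62)
Numerator = 9.4177
Denominator = 15.6800
COM = 0.6006


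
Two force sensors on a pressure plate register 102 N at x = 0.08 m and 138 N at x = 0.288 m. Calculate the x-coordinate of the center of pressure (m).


COP_x = (F1*x1 + F2*x2) / (F1 + F2)
COP_x = (102*0.08 + 138*0.288) / (102 + 138)
Numerator = 47.9040
Denominator = 240
COP_x = 0.1996


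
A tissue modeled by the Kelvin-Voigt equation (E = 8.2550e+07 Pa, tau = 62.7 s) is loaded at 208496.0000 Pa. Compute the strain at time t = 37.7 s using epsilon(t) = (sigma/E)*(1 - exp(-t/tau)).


epsilon(t) = (sigma/E) * (1 - exp(-t/tau))
sigma/E = 208496.0000 / 8.2550e+07 = 0.0025
exp(-t/tau) = exp(-37.7 / 62.7) = 0.5481
epsilon = 0.0025 * (1 - 0.5481)
epsilon = 0.0011


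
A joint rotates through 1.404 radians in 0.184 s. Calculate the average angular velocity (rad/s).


omega = delta_theta / delta_t
omega = 1.404 / 0.184
omega = 7.6304


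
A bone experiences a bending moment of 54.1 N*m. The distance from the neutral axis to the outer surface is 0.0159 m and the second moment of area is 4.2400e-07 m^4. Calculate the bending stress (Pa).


sigma = M * c / I
sigma = 54.1 * 0.0159 / 4.2400e-07
M * c = 0.8602
sigma = 2.0288e+06


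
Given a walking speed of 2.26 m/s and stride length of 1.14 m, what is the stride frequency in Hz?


f = v / stride_length
f = 2.26 / 1.14
f = 1.9825


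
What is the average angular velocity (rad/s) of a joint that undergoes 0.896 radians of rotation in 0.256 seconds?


omega = delta_theta / delta_t
omega = 0.896 / 0.256
omega = 3.5000


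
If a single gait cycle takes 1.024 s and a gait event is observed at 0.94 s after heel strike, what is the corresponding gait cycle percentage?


pct = (event_time / cycle_time) * 100
pct = (0.94 / 1.024) * 100
ratio = 0.9180
pct = 91.7969


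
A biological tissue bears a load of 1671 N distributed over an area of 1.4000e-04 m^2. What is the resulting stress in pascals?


stress = F / A
stress = 1671 / 1.4000e-04
stress = 1.1936e+07


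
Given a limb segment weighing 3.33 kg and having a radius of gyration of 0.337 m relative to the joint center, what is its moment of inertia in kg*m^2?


I = m * k^2
I = 3.33 * 0.337^2
k^2 = 0.1136
I = 0.3782


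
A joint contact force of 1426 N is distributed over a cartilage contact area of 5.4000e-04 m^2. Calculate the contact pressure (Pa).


P = F / A
P = 1426 / 5.4000e-04
P = 2.6407e+06


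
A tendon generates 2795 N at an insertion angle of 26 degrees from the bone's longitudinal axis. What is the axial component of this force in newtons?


F_eff = F_tendon * cos(theta)
theta = 26 deg = 0.4538 rad
cos(theta) = 0.8988
F_eff = 2795 * 0.8988
F_eff = 2512.1294


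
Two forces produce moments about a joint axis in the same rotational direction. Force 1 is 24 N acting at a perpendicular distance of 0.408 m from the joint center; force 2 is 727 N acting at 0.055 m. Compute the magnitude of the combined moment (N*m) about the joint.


M = F1 * d1 + F2 * d2
M = 24 * 0.408 + 727 * 0.055
M = 9.7920 + 39.9850
M = 49.7770


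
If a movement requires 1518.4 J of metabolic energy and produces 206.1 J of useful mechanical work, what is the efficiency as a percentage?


eta = (W_mech / E_meta) * 100
eta = (206.1 / 1518.4) * 100
ratio = 0.1357
eta = 13.5735


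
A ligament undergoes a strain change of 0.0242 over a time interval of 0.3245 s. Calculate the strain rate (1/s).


strain_rate = delta_strain / delta_t
strain_rate = 0.0242 / 0.3245
strain_rate = 0.0746


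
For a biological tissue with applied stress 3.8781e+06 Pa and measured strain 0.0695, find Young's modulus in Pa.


E = stress / strain
E = 3.8781e+06 / 0.0695
E = 5.5800e+07


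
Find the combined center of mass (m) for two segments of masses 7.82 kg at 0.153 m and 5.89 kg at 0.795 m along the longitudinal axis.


COM = (m1*x1 + m2*x2) / (m1 + m2)
COM = (7.82*0.153 + 5.89*0.795) / (7.82 + 5.89)
Numerator = 5.8790
Denominator = 13.7100
COM = 0.4288


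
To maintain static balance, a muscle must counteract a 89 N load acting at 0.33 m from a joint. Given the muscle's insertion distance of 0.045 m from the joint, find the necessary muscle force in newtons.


F_muscle = W * d_load / d_muscle
F_muscle = 89 * 0.33 / 0.045
Numerator = 29.3700
F_muscle = 652.6667


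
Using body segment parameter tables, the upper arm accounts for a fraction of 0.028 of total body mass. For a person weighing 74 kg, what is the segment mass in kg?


m_segment = body_mass * fraction
m_segment = 74 * 0.028
m_segment = 2.0720


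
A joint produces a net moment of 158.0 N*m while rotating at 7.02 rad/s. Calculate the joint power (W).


P = M * omega
P = 158.0 * 7.02
P = 1109.1600


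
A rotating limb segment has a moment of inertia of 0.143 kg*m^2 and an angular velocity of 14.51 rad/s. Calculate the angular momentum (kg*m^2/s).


L = I * omega
L = 0.143 * 14.51
L = 2.0749


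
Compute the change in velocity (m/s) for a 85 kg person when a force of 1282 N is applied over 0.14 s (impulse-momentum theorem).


J = F * dt = 1282 * 0.14 = 179.4800 N*s
delta_v = J / m
delta_v = 179.4800 / 85
delta_v = 2.1115


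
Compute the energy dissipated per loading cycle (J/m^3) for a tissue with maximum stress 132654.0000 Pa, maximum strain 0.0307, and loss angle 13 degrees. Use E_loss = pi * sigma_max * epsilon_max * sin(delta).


E_loss = pi * sigma_max * epsilon_max * sin(delta)
delta = 13 deg = 0.2269 rad
sin(delta) = 0.2250
E_loss = pi * 132654.0000 * 0.0307 * 0.2250
E_loss = 2878.0387


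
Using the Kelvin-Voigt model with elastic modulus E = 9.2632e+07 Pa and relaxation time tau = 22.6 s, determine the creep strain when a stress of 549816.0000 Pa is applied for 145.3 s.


epsilon(t) = (sigma/E) * (1 - exp(-t/tau))
sigma/E = 549816.0000 / 9.2632e+07 = 0.0059
exp(-t/tau) = exp(-145.3 / 22.6) = 0.0016
epsilon = 0.0059 * (1 - 0.0016)
epsilon = 0.0059


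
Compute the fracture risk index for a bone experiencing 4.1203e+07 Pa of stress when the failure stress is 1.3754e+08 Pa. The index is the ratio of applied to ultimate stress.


FRI = applied / ultimate
FRI = 4.1203e+07 / 1.3754e+08
FRI = 0.2996


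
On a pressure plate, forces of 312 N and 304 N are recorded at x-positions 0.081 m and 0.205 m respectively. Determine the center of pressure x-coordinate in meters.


COP_x = (F1*x1 + F2*x2) / (F1 + F2)
COP_x = (312*0.081 + 304*0.205) / (312 + 304)
Numerator = 87.5920
Denominator = 616
COP_x = 0.1422


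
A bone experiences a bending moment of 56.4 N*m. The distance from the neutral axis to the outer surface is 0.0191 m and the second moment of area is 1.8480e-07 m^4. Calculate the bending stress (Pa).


sigma = M * c / I
sigma = 56.4 * 0.0191 / 1.8480e-07
M * c = 1.0772
sigma = 5.8292e+06


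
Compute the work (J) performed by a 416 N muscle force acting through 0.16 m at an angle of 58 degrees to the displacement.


W = F * d * cos(theta)
theta = 58 deg = 1.0123 rad
cos(theta) = 0.5299
W = 416 * 0.16 * 0.5299
W = 35.2714


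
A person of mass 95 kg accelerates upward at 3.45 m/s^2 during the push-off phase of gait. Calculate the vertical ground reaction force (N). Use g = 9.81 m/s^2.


GRF = m * (g + a)
GRF = 95 * (9.81 + 3.45)
GRF = 95 * 13.2600
GRF = 1259.7000


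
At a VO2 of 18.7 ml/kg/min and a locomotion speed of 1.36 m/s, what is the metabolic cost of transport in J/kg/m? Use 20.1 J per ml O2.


Power per kg = VO2 * 20.1 / 60
Power per kg = 18.7 * 20.1 / 60 = 6.2645 W/kg
Cost = power_per_kg / speed
Cost = 6.2645 / 1.36
Cost = 4.6062


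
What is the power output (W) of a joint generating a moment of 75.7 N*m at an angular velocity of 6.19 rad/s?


P = M * omega
P = 75.7 * 6.19
P = 468.5830


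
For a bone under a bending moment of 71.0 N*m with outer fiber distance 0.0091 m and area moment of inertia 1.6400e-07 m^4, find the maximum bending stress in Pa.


sigma = M * c / I
sigma = 71.0 * 0.0091 / 1.6400e-07
M * c = 0.6461
sigma = 3.9396e+06


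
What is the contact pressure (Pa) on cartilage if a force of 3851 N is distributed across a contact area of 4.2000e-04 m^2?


P = F / A
P = 3851 / 4.2000e-04
P = 9.1690e+06


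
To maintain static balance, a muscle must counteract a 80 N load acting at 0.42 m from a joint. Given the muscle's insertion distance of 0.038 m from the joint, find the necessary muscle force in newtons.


F_muscle = W * d_load / d_muscle
F_muscle = 80 * 0.42 / 0.038
Numerator = 33.6000
F_muscle = 884.2105


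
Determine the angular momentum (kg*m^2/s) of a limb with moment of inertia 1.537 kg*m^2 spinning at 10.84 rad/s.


L = I * omega
L = 1.537 * 10.84
L = 16.6611


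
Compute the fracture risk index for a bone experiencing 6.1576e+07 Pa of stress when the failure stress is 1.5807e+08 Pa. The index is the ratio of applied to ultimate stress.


FRI = applied / ultimate
FRI = 6.1576e+07 / 1.5807e+08
FRI = 0.3895


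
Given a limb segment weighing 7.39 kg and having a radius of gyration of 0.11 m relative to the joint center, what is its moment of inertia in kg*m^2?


I = m * k^2
I = 7.39 * 0.11^2
k^2 = 0.0121
I = 0.0894


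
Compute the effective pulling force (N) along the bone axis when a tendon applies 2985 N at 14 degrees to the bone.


F_eff = F_tendon * cos(theta)
theta = 14 deg = 0.2443 rad
cos(theta) = 0.9703
F_eff = 2985 * 0.9703
F_eff = 2896.3327


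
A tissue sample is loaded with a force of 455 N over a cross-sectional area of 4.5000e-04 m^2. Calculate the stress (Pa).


stress = F / A
stress = 455 / 4.5000e-04
stress = 1.0111e+06


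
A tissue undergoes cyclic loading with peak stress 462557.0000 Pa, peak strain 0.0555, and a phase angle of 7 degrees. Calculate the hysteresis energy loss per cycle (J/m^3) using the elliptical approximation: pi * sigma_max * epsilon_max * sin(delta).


E_loss = pi * sigma_max * epsilon_max * sin(delta)
delta = 7 deg = 0.1222 rad
sin(delta) = 0.1219
E_loss = pi * 462557.0000 * 0.0555 * 0.1219
E_loss = 9828.8472


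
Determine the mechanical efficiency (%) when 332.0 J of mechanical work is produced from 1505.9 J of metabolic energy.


eta = (W_mech / E_meta) * 100
eta = (332.0 / 1505.9) * 100
ratio = 0.2205
eta = 22.0466


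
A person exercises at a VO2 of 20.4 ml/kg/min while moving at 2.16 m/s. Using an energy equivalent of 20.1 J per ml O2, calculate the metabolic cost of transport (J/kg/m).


Power per kg = VO2 * 20.1 / 60
Power per kg = 20.4 * 20.1 / 60 = 6.8340 W/kg
Cost = power_per_kg / speed
Cost = 6.8340 / 2.16
Cost = 3.1639


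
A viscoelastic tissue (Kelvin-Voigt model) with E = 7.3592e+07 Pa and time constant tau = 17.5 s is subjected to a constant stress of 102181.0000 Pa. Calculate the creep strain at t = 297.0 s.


epsilon(t) = (sigma/E) * (1 - exp(-t/tau))
sigma/E = 102181.0000 / 7.3592e+07 = 0.0014
exp(-t/tau) = exp(-297.0 / 17.5) = 4.2599e-08
epsilon = 0.0014 * (1 - 4.2599e-08)
epsilon = 0.0014


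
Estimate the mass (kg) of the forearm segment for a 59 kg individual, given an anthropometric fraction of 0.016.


m_segment = body_mass * fraction
m_segment = 59 * 0.016
m_segment = 0.9440


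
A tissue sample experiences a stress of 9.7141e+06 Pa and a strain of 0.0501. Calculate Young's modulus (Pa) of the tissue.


E = stress / strain
E = 9.7141e+06 / 0.0501
E = 1.9389e+08


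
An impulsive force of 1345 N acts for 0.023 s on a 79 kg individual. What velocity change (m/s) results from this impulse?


J = F * dt = 1345 * 0.023 = 30.9350 N*s
delta_v = J / m
delta_v = 30.9350 / 79
delta_v = 0.3916


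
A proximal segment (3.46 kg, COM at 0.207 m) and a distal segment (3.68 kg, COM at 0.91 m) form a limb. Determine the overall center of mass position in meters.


COM = (m1*x1 + m2*x2) / (m1 + m2)
COM = (3.46*0.207 + 3.68*0.91) / (3.46 + 3.68)
Numerator = 4.0650
Denominator = 7.1400
COM = 0.5693


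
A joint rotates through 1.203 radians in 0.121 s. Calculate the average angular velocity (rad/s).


omega = delta_theta / delta_t
omega = 1.203 / 0.121
omega = 9.9421


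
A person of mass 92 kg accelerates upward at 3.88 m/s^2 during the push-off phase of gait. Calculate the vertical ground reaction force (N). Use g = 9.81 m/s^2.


GRF = m * (g + a)
GRF = 92 * (9.81 + 3.88)
GRF = 92 * 13.6900
GRF = 1259.4800


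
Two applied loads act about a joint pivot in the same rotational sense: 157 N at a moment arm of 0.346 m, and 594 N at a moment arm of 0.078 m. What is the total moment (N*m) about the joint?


M = F1 * d1 + F2 * d2
M = 157 * 0.346 + 594 * 0.078
M = 54.3220 + 46.3320
M = 100.6540


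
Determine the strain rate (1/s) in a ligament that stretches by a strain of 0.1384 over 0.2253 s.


strain_rate = delta_strain / delta_t
strain_rate = 0.1384 / 0.2253
strain_rate = 0.6143


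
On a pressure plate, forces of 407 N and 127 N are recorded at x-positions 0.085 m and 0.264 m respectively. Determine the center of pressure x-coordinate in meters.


COP_x = (F1*x1 + F2*x2) / (F1 + F2)
COP_x = (407*0.085 + 127*0.264) / (407 + 127)
Numerator = 68.1230
Denominator = 534
COP_x = 0.1276


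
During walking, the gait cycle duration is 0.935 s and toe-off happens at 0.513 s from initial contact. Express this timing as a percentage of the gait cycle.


pct = (event_time / cycle_time) * 100
pct = (0.513 / 0.935) * 100
ratio = 0.5487
pct = 54.8663


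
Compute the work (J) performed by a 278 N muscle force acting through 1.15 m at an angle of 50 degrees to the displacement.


W = F * d * cos(theta)
theta = 50 deg = 0.8727 rad
cos(theta) = 0.6428
W = 278 * 1.15 * 0.6428
W = 205.4992


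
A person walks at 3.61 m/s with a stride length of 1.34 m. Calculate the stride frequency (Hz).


f = v / stride_length
f = 3.61 / 1.34
f = 2.6940


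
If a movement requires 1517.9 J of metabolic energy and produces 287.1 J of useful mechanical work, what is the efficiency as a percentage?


eta = (W_mech / E_meta) * 100
eta = (287.1 / 1517.9) * 100
ratio = 0.1891
eta = 18.9143


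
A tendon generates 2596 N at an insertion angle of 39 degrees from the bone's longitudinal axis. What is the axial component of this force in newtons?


F_eff = F_tendon * cos(theta)
theta = 39 deg = 0.6807 rad
cos(theta) = 0.7771
F_eff = 2596 * 0.7771
F_eff = 2017.4709


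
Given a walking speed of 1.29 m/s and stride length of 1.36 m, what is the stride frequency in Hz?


f = v / stride_length
f = 1.29 / 1.36
f = 0.9485


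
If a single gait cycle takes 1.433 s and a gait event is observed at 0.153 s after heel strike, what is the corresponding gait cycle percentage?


pct = (event_time / cycle_time) * 100
pct = (0.153 / 1.433) * 100
ratio = 0.1068
pct = 10.6769


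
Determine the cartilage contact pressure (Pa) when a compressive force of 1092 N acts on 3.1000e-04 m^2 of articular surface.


P = F / A
P = 1092 / 3.1000e-04
P = 3.5226e+06


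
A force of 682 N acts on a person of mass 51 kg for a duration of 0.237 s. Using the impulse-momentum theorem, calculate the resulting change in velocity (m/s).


J = F * dt = 682 * 0.237 = 161.6340 N*s
delta_v = J / m
delta_v = 161.6340 / 51
delta_v = 3.1693


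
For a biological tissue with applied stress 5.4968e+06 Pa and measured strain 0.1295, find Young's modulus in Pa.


E = stress / strain
E = 5.4968e+06 / 0.1295
E = 4.2446e+07


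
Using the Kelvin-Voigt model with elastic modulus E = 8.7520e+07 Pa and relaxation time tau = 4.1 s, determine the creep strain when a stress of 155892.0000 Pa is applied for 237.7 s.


epsilon(t) = (sigma/E) * (1 - exp(-t/tau))
sigma/E = 155892.0000 / 8.7520e+07 = 0.0018
exp(-t/tau) = exp(-237.7 / 4.1) = 6.6300e-26
epsilon = 0.0018 * (1 - 6.6300e-26)
epsilon = 0.0018


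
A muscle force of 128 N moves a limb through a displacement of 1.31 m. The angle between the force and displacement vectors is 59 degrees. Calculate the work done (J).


W = F * d * cos(theta)
theta = 59 deg = 1.0297 rad
cos(theta) = 0.5150
W = 128 * 1.31 * 0.5150
W = 86.3616


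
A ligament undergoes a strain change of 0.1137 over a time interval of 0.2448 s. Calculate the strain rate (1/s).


strain_rate = delta_strain / delta_t
strain_rate = 0.1137 / 0.2448
strain_rate = 0.4645


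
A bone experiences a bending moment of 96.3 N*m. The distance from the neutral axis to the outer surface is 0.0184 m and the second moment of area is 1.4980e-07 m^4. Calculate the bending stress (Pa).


sigma = M * c / I
sigma = 96.3 * 0.0184 / 1.4980e-07
M * c = 1.7719
sigma = 1.1829e+07


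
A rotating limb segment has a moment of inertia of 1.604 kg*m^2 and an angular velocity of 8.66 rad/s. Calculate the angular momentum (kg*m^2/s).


L = I * omega
L = 1.604 * 8.66
L = 13.8906


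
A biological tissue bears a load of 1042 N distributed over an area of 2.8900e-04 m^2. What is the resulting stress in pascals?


stress = F / A
stress = 1042 / 2.8900e-04
stress = 3.6055e+06


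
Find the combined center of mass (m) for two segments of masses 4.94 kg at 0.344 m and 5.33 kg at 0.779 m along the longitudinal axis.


COM = (m1*x1 + m2*x2) / (m1 + m2)
COM = (4.94*0.344 + 5.33*0.779) / (4.94 + 5.33)
Numerator = 5.8514
Denominator = 10.2700
COM = 0.5698


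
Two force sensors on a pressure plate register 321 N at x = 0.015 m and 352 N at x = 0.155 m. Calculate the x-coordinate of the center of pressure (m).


COP_x = (F1*x1 + F2*x2) / (F1 + F2)
COP_x = (321*0.015 + 352*0.155) / (321 + 352)
Numerator = 59.3750
Denominator = 673
COP_x = 0.0882


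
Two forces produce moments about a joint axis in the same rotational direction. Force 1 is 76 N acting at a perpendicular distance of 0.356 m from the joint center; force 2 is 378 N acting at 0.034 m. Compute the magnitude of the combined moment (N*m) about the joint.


M = F1 * d1 + F2 * d2
M = 76 * 0.356 + 378 * 0.034
M = 27.0560 + 12.8520
M = 39.9080


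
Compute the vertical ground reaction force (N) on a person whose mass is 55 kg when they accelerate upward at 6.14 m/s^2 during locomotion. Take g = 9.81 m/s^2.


GRF = m * (g + a)
GRF = 55 * (9.81 + 6.14)
GRF = 55 * 15.9500
GRF = 877.2500


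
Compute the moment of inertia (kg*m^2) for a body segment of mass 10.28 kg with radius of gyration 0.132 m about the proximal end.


I = m * k^2
I = 10.28 * 0.132^2
k^2 = 0.0174
I = 0.1791


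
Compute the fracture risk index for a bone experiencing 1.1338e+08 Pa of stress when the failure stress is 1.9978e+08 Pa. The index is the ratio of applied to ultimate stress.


FRI = applied / ultimate
FRI = 1.1338e+08 / 1.9978e+08
FRI = 0.5675


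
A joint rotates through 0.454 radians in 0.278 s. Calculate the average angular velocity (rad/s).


omega = delta_theta / delta_t
omega = 0.454 / 0.278
omega = 1.6331


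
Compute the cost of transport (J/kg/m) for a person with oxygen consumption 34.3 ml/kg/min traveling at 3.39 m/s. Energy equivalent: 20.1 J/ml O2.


Power per kg = VO2 * 20.1 / 60
Power per kg = 34.3 * 20.1 / 60 = 11.4905 W/kg
Cost = power_per_kg / speed
Cost = 11.4905 / 3.39
Cost = 3.3895


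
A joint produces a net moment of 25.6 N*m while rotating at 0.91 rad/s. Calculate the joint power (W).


P = M * omega
P = 25.6 * 0.91
P = 23.2960


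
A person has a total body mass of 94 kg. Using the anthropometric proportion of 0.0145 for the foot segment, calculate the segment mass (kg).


m_segment = body_mass * fraction
m_segment = 94 * 0.0145
m_segment = 1.3630


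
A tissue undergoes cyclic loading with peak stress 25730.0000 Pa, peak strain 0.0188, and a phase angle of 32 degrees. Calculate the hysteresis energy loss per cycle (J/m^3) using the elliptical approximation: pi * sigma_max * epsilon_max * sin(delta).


E_loss = pi * sigma_max * epsilon_max * sin(delta)
delta = 32 deg = 0.5585 rad
sin(delta) = 0.5299
E_loss = pi * 25730.0000 * 0.0188 * 0.5299
E_loss = 805.2991


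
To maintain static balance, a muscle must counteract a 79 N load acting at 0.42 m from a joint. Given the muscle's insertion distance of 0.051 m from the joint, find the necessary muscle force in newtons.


F_muscle = W * d_load / d_muscle
F_muscle = 79 * 0.42 / 0.051
Numerator = 33.1800
F_muscle = 650.5882


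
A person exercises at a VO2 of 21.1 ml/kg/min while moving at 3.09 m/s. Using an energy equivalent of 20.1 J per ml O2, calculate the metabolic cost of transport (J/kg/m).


Power per kg = VO2 * 20.1 / 60
Power per kg = 21.1 * 20.1 / 60 = 7.0685 W/kg
Cost = power_per_kg / speed
Cost = 7.0685 / 3.09
Cost = 2.2875


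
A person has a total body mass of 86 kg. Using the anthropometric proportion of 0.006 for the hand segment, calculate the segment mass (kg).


m_segment = body_mass * fraction
m_segment = 86 * 0.006
m_segment = 0.5160


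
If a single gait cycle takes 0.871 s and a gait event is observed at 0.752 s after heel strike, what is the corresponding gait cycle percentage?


pct = (event_time / cycle_time) * 100
pct = (0.752 / 0.871) * 100
ratio = 0.8634
pct = 86.3375


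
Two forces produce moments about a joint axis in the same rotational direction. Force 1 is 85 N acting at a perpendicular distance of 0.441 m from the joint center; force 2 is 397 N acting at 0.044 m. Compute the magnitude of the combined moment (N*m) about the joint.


M = F1 * d1 + F2 * d2
M = 85 * 0.441 + 397 * 0.044
M = 37.4850 + 17.4680
M = 54.9530


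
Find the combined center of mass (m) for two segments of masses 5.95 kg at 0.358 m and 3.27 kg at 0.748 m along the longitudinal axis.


COM = (m1*x1 + m2*x2) / (m1 + m2)
COM = (5.95*0.358 + 3.27*0.748) / (5.95 + 3.27)
Numerator = 4.5761
Denominator = 9.2200
COM = 0.4963


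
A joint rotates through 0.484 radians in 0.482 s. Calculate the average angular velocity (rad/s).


omega = delta_theta / delta_t
omega = 0.484 / 0.482
omega = 1.0041


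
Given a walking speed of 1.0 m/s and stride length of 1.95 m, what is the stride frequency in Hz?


f = v / stride_length
f = 1.0 / 1.95
f = 0.5128


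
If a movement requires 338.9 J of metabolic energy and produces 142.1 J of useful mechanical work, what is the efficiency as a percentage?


eta = (W_mech / E_meta) * 100
eta = (142.1 / 338.9) * 100
ratio = 0.4193
eta = 41.9298


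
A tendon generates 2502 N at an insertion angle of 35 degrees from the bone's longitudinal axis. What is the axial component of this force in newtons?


F_eff = F_tendon * cos(theta)
theta = 35 deg = 0.6109 rad
cos(theta) = 0.8192
F_eff = 2502 * 0.8192
F_eff = 2049.5184


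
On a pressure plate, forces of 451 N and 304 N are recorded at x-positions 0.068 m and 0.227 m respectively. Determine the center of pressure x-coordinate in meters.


COP_x = (F1*x1 + F2*x2) / (F1 + F2)
COP_x = (451*0.068 + 304*0.227) / (451 + 304)
Numerator = 99.6760
Denominator = 755
COP_x = 0.1320


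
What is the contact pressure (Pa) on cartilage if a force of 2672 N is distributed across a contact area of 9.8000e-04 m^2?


P = F / A
P = 2672 / 9.8000e-04
P = 2.7265e+06


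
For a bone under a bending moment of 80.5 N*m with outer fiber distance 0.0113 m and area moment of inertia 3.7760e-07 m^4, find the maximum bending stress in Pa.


sigma = M * c / I
sigma = 80.5 * 0.0113 / 3.7760e-07
M * c = 0.9096
sigma = 2.4090e+06


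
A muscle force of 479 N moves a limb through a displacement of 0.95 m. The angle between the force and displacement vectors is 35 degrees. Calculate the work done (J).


W = F * d * cos(theta)
theta = 35 deg = 0.6109 rad
cos(theta) = 0.8192
W = 479 * 0.95 * 0.8192
W = 372.7551


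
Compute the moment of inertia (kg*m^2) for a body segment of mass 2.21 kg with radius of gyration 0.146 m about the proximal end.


I = m * k^2
I = 2.21 * 0.146^2
k^2 = 0.0213
I = 0.0471


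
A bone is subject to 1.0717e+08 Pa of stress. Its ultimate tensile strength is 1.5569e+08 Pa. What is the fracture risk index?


FRI = applied / ultimate
FRI = 1.0717e+08 / 1.5569e+08
FRI = 0.6884


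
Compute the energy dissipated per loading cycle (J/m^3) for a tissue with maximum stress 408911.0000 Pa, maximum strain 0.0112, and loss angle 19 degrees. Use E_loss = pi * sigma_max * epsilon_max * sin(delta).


E_loss = pi * sigma_max * epsilon_max * sin(delta)
delta = 19 deg = 0.3316 rad
sin(delta) = 0.3256
E_loss = pi * 408911.0000 * 0.0112 * 0.3256
E_loss = 4684.2343


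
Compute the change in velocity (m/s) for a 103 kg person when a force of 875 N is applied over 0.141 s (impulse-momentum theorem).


J = F * dt = 875 * 0.141 = 123.3750 N*s
delta_v = J / m
delta_v = 123.3750 / 103
delta_v = 1.1978


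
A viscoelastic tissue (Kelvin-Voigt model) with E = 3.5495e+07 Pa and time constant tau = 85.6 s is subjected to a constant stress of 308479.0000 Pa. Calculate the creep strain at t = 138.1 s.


epsilon(t) = (sigma/E) * (1 - exp(-t/tau))
sigma/E = 308479.0000 / 3.5495e+07 = 0.0087
exp(-t/tau) = exp(-138.1 / 85.6) = 0.1992
epsilon = 0.0087 * (1 - 0.1992)
epsilon = 0.0070


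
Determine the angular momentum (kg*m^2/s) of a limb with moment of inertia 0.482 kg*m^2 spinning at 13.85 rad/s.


L = I * omega
L = 0.482 * 13.85
L = 6.6757


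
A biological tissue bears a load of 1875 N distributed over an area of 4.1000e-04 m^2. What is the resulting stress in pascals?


stress = F / A
stress = 1875 / 4.1000e-04
stress = 4.5732e+06


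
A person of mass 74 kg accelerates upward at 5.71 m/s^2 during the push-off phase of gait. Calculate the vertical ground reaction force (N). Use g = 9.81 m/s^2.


GRF = m * (g + a)
GRF = 74 * (9.81 + 5.71)
GRF = 74 * 15.5200
GRF = 1148.4800


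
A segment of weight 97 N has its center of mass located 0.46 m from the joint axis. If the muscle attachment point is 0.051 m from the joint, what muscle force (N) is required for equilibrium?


F_muscle = W * d_load / d_muscle
F_muscle = 97 * 0.46 / 0.051
Numerator = 44.6200
F_muscle = 874.9020


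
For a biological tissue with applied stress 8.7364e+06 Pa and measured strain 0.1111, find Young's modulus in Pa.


E = stress / strain
E = 8.7364e+06 / 0.1111
E = 7.8635e+07


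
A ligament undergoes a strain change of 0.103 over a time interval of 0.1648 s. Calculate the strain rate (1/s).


strain_rate = delta_strain / delta_t
strain_rate = 0.103 / 0.1648
strain_rate = 0.6250


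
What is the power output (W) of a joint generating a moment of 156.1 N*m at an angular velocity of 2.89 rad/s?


P = M * omega
P = 156.1 * 2.89
P = 451.1290


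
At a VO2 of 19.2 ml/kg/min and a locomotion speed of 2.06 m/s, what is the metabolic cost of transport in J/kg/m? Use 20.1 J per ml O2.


Power per kg = VO2 * 20.1 / 60
Power per kg = 19.2 * 20.1 / 60 = 6.4320 W/kg
Cost = power_per_kg / speed
Cost = 6.4320 / 2.06
Cost = 3.1223


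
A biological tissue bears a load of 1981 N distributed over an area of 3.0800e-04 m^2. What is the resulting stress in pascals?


stress = F / A
stress = 1981 / 3.0800e-04
stress = 6.4318e+06


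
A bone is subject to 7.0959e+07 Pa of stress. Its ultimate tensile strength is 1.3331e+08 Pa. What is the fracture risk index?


FRI = applied / ultimate
FRI = 7.0959e+07 / 1.3331e+08
FRI = 0.5323


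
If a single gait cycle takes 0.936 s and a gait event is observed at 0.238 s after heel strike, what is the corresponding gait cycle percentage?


pct = (event_time / cycle_time) * 100
pct = (0.238 / 0.936) * 100
ratio = 0.2543
pct = 25.4274


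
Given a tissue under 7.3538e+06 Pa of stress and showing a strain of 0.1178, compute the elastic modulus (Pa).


E = stress / strain
E = 7.3538e+06 / 0.1178
E = 6.2426e+07


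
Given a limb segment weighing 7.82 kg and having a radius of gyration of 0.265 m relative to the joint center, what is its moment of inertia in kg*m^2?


I = m * k^2
I = 7.82 * 0.265^2
k^2 = 0.0702
I = 0.5492


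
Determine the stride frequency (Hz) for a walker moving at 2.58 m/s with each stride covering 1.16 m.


f = v / stride_length
f = 2.58 / 1.16
f = 2.2241


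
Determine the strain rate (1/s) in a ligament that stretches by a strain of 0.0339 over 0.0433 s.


strain_rate = delta_strain / delta_t
strain_rate = 0.0339 / 0.0433
strain_rate = 0.7829


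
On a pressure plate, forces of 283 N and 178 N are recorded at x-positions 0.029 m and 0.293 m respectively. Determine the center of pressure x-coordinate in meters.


COP_x = (F1*x1 + F2*x2) / (F1 + F2)
COP_x = (283*0.029 + 178*0.293) / (283 + 178)
Numerator = 60.3610
Denominator = 461
COP_x = 0.1309


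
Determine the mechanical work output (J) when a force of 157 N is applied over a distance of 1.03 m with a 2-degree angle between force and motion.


W = F * d * cos(theta)
theta = 2 deg = 0.0349 rad
cos(theta) = 0.9994
W = 157 * 1.03 * 0.9994
W = 161.6115


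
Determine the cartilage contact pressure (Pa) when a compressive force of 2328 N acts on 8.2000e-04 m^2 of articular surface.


P = F / A
P = 2328 / 8.2000e-04
P = 2.8390e+06


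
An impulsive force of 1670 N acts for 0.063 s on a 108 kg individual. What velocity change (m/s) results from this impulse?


J = F * dt = 1670 * 0.063 = 105.2100 N*s
delta_v = J / m
delta_v = 105.2100 / 108
delta_v = 0.9742


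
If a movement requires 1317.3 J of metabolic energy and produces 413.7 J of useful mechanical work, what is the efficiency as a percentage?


eta = (W_mech / E_meta) * 100
eta = (413.7 / 1317.3) * 100
ratio = 0.3141
eta = 31.4051


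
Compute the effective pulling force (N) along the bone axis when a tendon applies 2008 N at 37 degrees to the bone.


F_eff = F_tendon * cos(theta)
theta = 37 deg = 0.6458 rad
cos(theta) = 0.7986
F_eff = 2008 * 0.7986
F_eff = 1603.6601


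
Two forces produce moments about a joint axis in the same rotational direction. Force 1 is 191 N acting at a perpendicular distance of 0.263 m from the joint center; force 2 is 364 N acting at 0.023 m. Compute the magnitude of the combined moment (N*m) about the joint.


M = F1 * d1 + F2 * d2
M = 191 * 0.263 + 364 * 0.023
M = 50.2330 + 8.3720
M = 58.6050


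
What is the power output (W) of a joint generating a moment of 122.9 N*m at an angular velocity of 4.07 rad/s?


P = M * omega
P = 122.9 * 4.07
P = 500.2030


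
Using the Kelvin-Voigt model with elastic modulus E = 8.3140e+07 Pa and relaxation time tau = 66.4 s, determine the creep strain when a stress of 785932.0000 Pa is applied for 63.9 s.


epsilon(t) = (sigma/E) * (1 - exp(-t/tau))
sigma/E = 785932.0000 / 8.3140e+07 = 0.0095
exp(-t/tau) = exp(-63.9 / 66.4) = 0.3820
epsilon = 0.0095 * (1 - 0.3820)
epsilon = 0.0058


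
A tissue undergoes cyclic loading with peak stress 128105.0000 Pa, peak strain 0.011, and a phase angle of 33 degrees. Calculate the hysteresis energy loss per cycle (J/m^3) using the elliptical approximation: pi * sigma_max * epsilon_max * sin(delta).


E_loss = pi * sigma_max * epsilon_max * sin(delta)
delta = 33 deg = 0.5760 rad
sin(delta) = 0.5446
E_loss = pi * 128105.0000 * 0.011 * 0.5446
E_loss = 2411.1121


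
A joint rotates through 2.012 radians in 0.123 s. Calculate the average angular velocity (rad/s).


omega = delta_theta / delta_t
omega = 2.012 / 0.123
omega = 16.3577


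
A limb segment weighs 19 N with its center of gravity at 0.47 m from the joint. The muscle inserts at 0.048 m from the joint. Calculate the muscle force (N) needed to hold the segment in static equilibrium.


F_muscle = W * d_load / d_muscle
F_muscle = 19 * 0.47 / 0.048
Numerator = 8.9300
F_muscle = 186.0417


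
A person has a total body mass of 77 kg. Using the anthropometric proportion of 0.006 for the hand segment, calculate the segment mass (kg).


m_segment = body_mass * fraction
m_segment = 77 * 0.006
m_segment = 0.4620


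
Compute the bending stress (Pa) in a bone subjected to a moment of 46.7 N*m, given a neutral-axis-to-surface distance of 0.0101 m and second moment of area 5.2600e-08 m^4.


sigma = M * c / I
sigma = 46.7 * 0.0101 / 5.2600e-08
M * c = 0.4717
sigma = 8.9671e+06


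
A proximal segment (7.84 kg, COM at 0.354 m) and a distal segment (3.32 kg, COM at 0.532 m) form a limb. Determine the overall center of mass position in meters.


COM = (m1*x1 + m2*x2) / (m1 + m2)
COM = (7.84*0.354 + 3.32*0.532) / (7.84 + 3.32)
Numerator = 4.5416
Denominator = 11.1600
COM = 0.4070


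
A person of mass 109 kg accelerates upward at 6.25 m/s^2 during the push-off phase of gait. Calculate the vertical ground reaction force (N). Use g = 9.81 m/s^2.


GRF = m * (g + a)
GRF = 109 * (9.81 + 6.25)
GRF = 109 * 16.0600
GRF = 1750.5400


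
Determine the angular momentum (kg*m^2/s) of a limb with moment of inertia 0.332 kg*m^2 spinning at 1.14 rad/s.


L = I * omega
L = 0.332 * 1.14
L = 0.3785


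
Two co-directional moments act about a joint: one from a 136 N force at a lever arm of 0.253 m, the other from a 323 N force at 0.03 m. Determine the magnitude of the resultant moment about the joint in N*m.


M = F1 * d1 + F2 * d2
M = 136 * 0.253 + 323 * 0.03
M = 34.4080 + 9.6900
M = 44.0980


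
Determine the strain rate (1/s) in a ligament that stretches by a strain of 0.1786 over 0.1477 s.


strain_rate = delta_strain / delta_t
strain_rate = 0.1786 / 0.1477
strain_rate = 1.2092


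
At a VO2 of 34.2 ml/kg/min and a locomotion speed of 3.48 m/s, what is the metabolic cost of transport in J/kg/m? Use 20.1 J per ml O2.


Power per kg = VO2 * 20.1 / 60
Power per kg = 34.2 * 20.1 / 60 = 11.4570 W/kg
Cost = power_per_kg / speed
Cost = 11.4570 / 3.48
Cost = 3.2922


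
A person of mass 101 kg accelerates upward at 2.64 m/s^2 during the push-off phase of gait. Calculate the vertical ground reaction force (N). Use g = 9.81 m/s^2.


GRF = m * (g + a)
GRF = 101 * (9.81 + 2.64)
GRF = 101 * 12.4500
GRF = 1257.4500


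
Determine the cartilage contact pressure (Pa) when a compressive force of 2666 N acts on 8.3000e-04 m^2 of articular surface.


P = F / A
P = 2666 / 8.3000e-04
P = 3.2120e+06


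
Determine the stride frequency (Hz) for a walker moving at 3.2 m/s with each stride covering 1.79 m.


f = v / stride_length
f = 3.2 / 1.79
f = 1.7877


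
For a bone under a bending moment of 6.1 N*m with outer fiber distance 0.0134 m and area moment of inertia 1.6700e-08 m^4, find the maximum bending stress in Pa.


sigma = M * c / I
sigma = 6.1 * 0.0134 / 1.6700e-08
M * c = 0.0817
sigma = 4.8946e+06
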